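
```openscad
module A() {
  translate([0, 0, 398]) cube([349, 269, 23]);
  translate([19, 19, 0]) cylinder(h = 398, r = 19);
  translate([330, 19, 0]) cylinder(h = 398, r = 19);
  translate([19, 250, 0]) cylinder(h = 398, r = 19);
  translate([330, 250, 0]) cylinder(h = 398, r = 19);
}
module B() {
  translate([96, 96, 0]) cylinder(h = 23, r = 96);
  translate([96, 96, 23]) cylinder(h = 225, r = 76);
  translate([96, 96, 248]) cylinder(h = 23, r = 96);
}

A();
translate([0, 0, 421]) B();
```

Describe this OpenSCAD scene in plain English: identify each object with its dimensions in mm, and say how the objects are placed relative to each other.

A is a four-legged stool. The seat is 349×269 mm, 23 mm thick, top at z = 421 mm. It stands on four round legs, each 38 mm in diameter, from z = 0 to the seat underside, each leg's axis is inset half a diameter from the nearest pair of seat edges (so the leg's bounding box is flush with the corner).

B is a spool: two coaxial disc flanges of radius 96 mm and thickness 23 mm, joined by a core cylinder of radius 76 mm and height 225 mm. The lower flange rests on z = 0 and the three cylinders share a vertical axis.

The spool is on top of the stool.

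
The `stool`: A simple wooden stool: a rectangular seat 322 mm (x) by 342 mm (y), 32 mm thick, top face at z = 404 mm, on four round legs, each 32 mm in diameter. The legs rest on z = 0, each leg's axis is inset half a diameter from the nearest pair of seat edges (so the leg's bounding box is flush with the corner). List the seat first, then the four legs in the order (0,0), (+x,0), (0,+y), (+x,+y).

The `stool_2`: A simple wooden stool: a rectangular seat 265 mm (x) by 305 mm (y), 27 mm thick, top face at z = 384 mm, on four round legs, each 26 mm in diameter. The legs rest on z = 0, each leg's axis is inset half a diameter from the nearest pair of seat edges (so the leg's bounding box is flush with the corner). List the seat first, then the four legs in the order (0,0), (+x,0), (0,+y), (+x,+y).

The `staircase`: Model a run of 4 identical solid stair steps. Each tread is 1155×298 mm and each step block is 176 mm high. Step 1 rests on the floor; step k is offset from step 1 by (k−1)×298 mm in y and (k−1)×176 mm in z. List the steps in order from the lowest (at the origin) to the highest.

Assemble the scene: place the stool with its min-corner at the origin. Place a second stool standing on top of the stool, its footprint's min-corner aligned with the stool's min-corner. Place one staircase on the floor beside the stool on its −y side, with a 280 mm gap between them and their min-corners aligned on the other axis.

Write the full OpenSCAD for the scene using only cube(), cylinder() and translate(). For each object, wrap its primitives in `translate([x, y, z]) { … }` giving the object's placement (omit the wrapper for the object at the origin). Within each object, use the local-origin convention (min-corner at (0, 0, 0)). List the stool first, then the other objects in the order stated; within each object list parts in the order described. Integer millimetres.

translate([0, 0, 372]) cube([322, 342, 32]);
translate([16, 16, 0]) cylinder(h = 372, r = 16);
translate([306, 16, 0]) cylinder(h = 372, r = 16);
translate([16, 326, 0]) cylinder(h = 372, r = 16);
translate([306, 326, 0]) cylinder(h = 372, r = 16);
translate([0, 0, 404]) {
  translate([0, 0, 357]) cube([265, 305, 27]);
  translate([13, 13, 0]) cylinder(h = 357, r = 13);
  translate([252, 13, 0]) cylinder(h = 357, r = 13);
  translate([13, 292, 0]) cylinder(h = 357, r = 13);
  translate([252, 292, 0]) cylinder(h = 357, r = 13);
}
translate([0, -1472, 0]) {
  cube([1155, 298, 176]);
  translate([0, 298, 176]) cube([1155, 298, 176]);
  translate([0, 596, 352]) cube([1155, 298, 176]);
  translate([0, 894, 528]) cube([1155, 298, 176]);
}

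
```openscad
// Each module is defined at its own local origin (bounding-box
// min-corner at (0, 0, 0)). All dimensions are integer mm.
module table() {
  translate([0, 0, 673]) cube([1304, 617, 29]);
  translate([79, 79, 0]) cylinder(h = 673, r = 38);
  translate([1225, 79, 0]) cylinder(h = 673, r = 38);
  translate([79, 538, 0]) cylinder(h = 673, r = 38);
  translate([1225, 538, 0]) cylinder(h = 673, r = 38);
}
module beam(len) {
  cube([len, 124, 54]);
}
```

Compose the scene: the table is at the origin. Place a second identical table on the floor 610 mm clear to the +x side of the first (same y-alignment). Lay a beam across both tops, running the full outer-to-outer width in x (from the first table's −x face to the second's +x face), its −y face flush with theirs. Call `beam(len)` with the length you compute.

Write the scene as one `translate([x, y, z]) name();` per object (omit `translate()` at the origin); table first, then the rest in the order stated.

table();
translate([1914, 0, 0]) table();
translate([0, 0, 702]) beam(3218);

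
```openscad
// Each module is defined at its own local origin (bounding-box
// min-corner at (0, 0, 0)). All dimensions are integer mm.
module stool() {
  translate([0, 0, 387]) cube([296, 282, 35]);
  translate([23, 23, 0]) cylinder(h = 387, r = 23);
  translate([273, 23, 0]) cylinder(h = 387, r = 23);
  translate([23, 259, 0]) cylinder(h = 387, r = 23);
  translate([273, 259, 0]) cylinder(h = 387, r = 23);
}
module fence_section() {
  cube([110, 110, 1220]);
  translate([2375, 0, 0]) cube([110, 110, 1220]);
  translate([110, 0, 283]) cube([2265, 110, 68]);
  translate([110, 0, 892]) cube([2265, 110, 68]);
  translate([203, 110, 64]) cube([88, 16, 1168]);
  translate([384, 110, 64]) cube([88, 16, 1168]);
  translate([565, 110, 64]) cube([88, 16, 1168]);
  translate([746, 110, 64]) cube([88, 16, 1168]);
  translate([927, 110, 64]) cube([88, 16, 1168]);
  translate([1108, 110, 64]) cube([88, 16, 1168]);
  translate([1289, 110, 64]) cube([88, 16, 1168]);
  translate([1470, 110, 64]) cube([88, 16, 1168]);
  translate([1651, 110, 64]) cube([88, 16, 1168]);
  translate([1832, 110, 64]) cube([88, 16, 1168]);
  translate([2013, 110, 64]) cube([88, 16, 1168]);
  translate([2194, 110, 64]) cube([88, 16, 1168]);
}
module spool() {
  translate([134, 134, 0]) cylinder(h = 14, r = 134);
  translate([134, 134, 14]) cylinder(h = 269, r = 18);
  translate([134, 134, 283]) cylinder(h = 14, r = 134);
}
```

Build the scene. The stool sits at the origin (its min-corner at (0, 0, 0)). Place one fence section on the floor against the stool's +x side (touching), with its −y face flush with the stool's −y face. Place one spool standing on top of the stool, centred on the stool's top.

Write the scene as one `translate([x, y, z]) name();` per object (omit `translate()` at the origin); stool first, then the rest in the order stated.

stool();
translate([296, 0, 0]) fence_section();
translate([14, 7, 422]) spool();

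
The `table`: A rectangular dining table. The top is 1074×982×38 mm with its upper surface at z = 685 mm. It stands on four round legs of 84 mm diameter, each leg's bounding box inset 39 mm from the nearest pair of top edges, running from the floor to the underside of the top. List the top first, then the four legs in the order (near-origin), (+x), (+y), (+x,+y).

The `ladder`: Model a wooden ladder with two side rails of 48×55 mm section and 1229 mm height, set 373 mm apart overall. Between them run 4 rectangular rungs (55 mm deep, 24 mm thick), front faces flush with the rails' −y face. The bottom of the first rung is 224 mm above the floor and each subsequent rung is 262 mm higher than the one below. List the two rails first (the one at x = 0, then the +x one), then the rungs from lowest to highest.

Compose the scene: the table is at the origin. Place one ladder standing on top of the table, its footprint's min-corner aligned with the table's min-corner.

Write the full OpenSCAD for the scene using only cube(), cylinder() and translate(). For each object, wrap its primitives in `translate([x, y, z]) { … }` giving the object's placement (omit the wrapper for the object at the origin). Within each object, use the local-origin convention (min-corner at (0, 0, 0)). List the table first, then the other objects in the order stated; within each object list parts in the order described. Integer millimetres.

translate([0, 0, 647]) cube([1074, 982, 38]);
translate([81, 81, 0]) cylinder(h = 647, r = 42);
translate([993, 81, 0]) cylinder(h = 647, r = 42);
translate([81, 901, 0]) cylinder(h = 647, r = 42);
translate([993, 901, 0]) cylinder(h = 647, r = 42);
translate([0, 0, 685]) {
  cube([48, 55, 1229]);
  translate([325, 0, 0]) cube([48, 55, 1229]);
  translate([48, 0, 224]) cube([277, 55, 24]);
  translate([48, 0, 486]) cube([277, 55, 24]);
  translate([48, 0, 748]) cube([277, 55, 24]);
  translate([48, 0, 1010]) cube([277, 55, 24]);
}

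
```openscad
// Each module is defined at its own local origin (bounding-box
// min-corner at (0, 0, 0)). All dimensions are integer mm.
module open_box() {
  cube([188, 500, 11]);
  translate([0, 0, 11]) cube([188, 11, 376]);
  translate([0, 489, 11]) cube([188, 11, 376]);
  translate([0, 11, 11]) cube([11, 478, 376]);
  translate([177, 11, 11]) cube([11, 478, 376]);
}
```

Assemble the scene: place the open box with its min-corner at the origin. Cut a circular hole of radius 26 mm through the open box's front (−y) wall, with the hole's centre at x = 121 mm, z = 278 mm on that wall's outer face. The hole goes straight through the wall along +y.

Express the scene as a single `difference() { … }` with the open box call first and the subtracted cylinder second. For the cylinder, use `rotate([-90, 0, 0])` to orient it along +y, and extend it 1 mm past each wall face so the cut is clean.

difference() {
  open_box();
  translate([121, -1, 278]) rotate([-90, 0, 0]) cylinder(h = 13, r = 26);
}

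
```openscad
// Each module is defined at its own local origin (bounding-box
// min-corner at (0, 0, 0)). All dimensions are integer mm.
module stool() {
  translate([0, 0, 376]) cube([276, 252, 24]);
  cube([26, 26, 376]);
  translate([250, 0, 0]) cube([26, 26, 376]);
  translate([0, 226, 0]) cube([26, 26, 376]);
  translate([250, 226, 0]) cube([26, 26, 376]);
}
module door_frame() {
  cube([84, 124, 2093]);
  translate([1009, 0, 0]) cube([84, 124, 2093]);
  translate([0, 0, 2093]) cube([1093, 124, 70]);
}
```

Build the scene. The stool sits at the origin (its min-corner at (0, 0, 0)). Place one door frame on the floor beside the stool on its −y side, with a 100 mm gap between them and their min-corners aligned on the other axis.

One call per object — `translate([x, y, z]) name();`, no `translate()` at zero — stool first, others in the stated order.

stool();
translate([0, -224, 0]) door_frame();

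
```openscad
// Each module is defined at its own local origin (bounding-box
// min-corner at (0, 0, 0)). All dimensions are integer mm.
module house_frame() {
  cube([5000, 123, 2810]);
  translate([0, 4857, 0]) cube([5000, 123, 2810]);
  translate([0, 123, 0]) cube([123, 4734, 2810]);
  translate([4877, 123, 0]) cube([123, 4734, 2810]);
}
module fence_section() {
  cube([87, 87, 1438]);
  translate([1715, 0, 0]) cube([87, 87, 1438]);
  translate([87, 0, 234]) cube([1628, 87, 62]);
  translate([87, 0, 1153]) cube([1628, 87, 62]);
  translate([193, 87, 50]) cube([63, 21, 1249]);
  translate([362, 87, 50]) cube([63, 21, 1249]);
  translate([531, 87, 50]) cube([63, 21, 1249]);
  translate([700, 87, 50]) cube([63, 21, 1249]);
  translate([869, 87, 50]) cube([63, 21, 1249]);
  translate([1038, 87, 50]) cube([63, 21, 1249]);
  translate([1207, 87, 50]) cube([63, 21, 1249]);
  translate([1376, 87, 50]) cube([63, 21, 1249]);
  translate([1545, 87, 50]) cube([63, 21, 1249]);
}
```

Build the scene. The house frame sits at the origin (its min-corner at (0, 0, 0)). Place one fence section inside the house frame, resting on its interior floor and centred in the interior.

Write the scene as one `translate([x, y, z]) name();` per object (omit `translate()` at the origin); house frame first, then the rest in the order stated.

house_frame();
translate([1599, 2436, 0]) fence_section();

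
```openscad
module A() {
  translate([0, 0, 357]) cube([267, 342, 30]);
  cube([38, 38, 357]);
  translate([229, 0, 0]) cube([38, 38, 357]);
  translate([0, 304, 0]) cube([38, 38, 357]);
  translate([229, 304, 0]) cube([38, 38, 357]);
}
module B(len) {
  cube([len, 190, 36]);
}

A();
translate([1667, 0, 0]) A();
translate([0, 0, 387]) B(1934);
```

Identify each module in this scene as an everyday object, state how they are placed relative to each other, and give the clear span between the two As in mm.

Second stool starts at x = 1667; first ends at x = 267; clear span = 1667 − 267 = 1400 mm.

A is a stool. B is a beam. A beam spans the tops of two stools. The clear span between the two stools is 1400 mm.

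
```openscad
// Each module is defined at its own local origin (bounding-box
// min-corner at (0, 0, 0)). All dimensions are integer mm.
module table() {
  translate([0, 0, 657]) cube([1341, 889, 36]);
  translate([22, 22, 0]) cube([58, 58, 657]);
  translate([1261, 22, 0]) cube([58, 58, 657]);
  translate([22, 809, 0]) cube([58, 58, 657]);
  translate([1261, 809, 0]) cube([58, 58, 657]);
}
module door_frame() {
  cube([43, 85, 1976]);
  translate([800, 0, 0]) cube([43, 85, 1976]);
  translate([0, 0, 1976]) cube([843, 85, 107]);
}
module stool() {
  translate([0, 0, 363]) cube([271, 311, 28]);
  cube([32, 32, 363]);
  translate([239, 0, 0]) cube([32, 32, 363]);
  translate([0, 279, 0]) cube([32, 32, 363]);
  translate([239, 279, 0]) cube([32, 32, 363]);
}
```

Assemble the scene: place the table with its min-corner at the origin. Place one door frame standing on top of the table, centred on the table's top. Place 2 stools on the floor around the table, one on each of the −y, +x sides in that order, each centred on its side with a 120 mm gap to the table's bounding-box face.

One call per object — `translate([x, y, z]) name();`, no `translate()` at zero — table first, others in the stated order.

table();
translate([249, 402, 693]) door_frame();
translate([535, -431, 0]) stool();
translate([1461, 289, 0]) stool();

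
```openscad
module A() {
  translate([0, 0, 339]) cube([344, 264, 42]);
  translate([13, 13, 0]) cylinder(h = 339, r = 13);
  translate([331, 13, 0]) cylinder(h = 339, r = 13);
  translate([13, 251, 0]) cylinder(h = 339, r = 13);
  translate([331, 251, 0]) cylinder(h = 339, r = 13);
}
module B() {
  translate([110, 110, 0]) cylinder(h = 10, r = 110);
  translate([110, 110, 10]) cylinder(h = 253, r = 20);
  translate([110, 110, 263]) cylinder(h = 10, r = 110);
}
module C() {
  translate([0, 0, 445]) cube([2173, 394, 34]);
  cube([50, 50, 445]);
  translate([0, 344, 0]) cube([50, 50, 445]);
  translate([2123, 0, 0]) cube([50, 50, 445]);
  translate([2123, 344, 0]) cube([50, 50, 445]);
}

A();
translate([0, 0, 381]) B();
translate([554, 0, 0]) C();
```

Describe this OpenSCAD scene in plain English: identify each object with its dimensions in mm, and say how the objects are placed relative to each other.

A is a four-legged stool. The seat is a 344×264×42 mm slab whose top surface is at z = 381 mm; four round legs, each 26 mm in diameter, run from the floor (z = 0) to the underside of the seat, each leg's axis is inset half a diameter from the nearest pair of seat edges (so the leg's bounding box is flush with the corner).

B is a spool: two coaxial disc flanges of radius 110 mm and thickness 10 mm, joined by a core cylinder of radius 20 mm and height 253 mm. The lower flange rests on z = 0 and the three cylinders share a vertical axis.

C is a bench: a 2173×394 mm seat slab, 34 mm thick, top at z = 479 mm, on four 50×50 mm square legs flush with the seat corners and standing on z = 0.

The spool is on top of the stool. The bench is on the floor beside the stool on its +x side.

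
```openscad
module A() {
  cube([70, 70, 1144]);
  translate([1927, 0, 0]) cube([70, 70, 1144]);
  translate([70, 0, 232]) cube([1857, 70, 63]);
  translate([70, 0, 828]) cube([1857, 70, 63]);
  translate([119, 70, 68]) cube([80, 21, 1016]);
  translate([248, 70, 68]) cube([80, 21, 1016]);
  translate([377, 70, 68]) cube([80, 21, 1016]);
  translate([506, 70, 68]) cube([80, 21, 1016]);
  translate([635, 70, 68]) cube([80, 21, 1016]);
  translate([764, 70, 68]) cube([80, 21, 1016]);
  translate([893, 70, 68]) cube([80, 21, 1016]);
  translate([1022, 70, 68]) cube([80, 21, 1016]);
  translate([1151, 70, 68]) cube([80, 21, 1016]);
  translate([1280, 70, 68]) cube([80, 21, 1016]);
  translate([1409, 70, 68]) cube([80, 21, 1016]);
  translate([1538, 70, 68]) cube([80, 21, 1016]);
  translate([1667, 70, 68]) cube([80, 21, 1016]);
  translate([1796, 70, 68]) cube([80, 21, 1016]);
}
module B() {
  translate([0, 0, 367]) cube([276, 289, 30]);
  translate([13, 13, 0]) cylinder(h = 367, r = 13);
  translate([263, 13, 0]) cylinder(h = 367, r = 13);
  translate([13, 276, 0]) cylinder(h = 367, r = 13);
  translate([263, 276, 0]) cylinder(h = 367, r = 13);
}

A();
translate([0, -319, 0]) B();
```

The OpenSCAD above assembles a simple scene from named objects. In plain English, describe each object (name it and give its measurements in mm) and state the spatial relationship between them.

A is a fence section. Two 70×70 mm posts, 1144 mm tall, stand on the floor with a clear span of 1857 mm between their inner faces. Two horizontal rails of 70×63 mm section span the gap between the posts with their undersides at z = 232 mm and z = 828 mm, flush with the posts' −y face. 14 pickets, each 80 mm wide, 21 mm thick and 1016 mm tall, are fixed to the +y face of the rails with their bottoms at z = 68 mm, evenly spaced across the span with equal gaps (rounded down to the nearest mm) at the −x end and between each pair — any rounding remainder accumulates at the +x end.

B is a four-legged stool. The seat is 276×289 mm, 30 mm thick, top at z = 397 mm. It stands on four round legs, each 26 mm in diameter, from z = 0 to the seat underside, each leg's axis is inset half a diameter from the nearest pair of seat edges (so the leg's bounding box is flush with the corner).

The stool is on the floor beside the fence section on its −y side.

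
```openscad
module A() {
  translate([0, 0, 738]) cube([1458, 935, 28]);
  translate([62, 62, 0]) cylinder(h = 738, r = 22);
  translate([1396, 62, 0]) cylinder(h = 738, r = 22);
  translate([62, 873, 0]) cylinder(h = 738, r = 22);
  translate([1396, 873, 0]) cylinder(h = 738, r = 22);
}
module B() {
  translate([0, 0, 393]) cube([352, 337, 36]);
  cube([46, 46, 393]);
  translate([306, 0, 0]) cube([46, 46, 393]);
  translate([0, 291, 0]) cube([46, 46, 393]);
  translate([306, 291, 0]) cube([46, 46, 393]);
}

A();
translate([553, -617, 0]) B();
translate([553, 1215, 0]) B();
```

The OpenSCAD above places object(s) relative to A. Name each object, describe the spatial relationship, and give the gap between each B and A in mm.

A is a table. B is a stool. Two stools sit around the table at the −y, +y sides. The gap between each stool and the table is 280 mm.

Each stool's nearest face is 280 mm from the table's bounding box.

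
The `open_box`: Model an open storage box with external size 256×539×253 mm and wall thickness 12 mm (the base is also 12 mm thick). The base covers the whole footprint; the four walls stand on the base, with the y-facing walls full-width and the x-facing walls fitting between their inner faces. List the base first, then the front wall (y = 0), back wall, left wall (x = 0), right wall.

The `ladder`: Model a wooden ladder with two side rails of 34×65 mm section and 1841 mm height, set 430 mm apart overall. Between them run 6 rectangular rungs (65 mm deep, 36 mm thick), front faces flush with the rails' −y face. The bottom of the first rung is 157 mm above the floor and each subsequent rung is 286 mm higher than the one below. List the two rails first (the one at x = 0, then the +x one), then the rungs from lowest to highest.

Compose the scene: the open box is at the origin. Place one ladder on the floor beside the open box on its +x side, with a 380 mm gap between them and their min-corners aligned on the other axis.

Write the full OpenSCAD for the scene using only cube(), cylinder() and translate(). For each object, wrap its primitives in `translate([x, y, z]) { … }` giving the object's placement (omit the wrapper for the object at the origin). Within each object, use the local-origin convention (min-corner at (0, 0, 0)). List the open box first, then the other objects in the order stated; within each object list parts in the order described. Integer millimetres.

cube([256, 539, 12]);
translate([0, 0, 12]) cube([256, 12, 241]);
translate([0, 527, 12]) cube([256, 12, 241]);
translate([0, 12, 12]) cube([12, 515, 241]);
translate([244, 12, 12]) cube([12, 515, 241]);
translate([636, 0, 0]) {
  cube([34, 65, 1841]);
  translate([396, 0, 0]) cube([34, 65, 1841]);
  translate([34, 0, 157]) cube([362, 65, 36]);
  translate([34, 0, 443]) cube([362, 65, 36]);
  translate([34, 0, 729]) cube([362, 65, 36]);
  translate([34, 0, 1015]) cube([362, 65, 36]);
  translate([34, 0, 1301]) cube([362, 65, 36]);
  translate([34, 0, 1587]) cube([362, 65, 36]);
}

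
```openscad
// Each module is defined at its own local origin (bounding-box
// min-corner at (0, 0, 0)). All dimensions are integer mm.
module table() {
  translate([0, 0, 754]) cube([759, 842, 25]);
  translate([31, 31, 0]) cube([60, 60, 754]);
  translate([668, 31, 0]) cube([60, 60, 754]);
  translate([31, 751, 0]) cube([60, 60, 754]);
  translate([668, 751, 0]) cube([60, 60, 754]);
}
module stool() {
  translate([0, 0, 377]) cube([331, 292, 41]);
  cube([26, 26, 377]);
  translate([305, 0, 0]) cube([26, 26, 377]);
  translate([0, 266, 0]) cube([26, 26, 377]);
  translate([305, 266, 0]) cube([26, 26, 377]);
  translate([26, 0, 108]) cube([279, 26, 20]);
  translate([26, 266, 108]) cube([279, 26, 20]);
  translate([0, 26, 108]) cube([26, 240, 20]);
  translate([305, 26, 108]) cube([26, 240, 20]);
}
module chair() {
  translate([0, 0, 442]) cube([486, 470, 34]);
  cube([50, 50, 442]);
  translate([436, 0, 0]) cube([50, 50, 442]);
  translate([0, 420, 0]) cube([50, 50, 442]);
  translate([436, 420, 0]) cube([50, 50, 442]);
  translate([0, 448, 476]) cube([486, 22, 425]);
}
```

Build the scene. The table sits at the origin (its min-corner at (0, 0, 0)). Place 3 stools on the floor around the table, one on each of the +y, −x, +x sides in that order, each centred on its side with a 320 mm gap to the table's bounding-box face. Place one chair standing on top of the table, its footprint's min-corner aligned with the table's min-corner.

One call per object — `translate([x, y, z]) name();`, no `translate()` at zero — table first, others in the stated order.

table();
translate([214, 1162, 0]) stool();
translate([-651, 275, 0]) stool();
translate([1079, 275, 0]) stool();
translate([0, 0, 779]) chair();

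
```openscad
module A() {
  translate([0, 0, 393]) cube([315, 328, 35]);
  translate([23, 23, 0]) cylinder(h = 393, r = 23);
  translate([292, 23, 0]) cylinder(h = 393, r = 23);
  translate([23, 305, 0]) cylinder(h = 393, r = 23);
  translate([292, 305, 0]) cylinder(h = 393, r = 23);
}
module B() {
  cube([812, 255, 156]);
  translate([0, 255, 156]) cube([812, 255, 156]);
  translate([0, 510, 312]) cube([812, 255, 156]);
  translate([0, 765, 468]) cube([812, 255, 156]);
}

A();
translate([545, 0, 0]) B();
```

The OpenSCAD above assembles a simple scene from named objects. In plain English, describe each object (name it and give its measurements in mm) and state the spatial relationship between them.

A is a simple wooden stool: a rectangular seat 315 mm (x) by 328 mm (y), 35 mm thick, top face at z = 428 mm, on four round legs, each 46 mm in diameter. The legs rest on z = 0, each leg's axis is inset half a diameter from the nearest pair of seat edges (so the leg's bounding box is flush with the corner).

B is a run of 4 identical solid stair steps. Each tread is 812×255 mm and each step block is 156 mm high. Step 1 rests on the floor; step k is offset from step 1 by (k−1)×255 mm in y and (k−1)×156 mm in z.

The staircase is on the floor beside the stool on its +x side.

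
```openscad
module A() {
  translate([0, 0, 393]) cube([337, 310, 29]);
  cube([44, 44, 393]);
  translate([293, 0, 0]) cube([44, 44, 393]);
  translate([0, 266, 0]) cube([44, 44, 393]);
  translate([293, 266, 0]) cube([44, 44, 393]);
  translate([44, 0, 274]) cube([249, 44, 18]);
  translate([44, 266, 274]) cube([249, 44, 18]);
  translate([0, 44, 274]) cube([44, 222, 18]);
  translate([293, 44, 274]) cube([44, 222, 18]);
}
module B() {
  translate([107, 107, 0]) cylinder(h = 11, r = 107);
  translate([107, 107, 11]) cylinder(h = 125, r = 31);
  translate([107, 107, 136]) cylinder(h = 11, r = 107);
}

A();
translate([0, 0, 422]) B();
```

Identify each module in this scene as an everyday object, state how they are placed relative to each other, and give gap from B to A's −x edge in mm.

The spool's min-x is at 0; the stool's min-x is 0; gap = 0 mm.

A is a stool. B is a spool. The spool is on top of the stool. The gap from the spool to the stool's −x edge is 0 mm.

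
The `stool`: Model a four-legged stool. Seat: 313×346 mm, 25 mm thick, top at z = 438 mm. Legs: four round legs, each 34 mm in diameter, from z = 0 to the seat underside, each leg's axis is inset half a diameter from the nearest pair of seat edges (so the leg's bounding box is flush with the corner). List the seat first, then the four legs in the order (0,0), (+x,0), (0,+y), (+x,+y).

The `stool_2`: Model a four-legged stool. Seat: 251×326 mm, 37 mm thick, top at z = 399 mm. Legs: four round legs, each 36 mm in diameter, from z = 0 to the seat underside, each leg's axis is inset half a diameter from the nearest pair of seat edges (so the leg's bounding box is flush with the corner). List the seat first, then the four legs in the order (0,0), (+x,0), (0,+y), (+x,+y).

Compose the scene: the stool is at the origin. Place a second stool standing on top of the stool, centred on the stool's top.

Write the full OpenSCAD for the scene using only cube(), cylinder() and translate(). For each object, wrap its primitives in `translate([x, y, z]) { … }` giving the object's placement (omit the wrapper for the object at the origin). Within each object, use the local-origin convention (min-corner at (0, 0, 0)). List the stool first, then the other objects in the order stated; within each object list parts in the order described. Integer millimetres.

translate([0, 0, 413]) cube([313, 346, 25]);
translate([17, 17, 0]) cylinder(h = 413, r = 17);
translate([296, 17, 0]) cylinder(h = 413, r = 17);
translate([17, 329, 0]) cylinder(h = 413, r = 17);
translate([296, 329, 0]) cylinder(h = 413, r = 17);
translate([31, 10, 438]) {
  translate([0, 0, 362]) cube([251, 326, 37]);
  translate([18, 18, 0]) cylinder(h = 362, r = 18);
  translate([233, 18, 0]) cylinder(h = 362, r = 18);
  translate([18, 308, 0]) cylinder(h = 362, r = 18);
  translate([233, 308, 0]) cylinder(h = 362, r = 18);
}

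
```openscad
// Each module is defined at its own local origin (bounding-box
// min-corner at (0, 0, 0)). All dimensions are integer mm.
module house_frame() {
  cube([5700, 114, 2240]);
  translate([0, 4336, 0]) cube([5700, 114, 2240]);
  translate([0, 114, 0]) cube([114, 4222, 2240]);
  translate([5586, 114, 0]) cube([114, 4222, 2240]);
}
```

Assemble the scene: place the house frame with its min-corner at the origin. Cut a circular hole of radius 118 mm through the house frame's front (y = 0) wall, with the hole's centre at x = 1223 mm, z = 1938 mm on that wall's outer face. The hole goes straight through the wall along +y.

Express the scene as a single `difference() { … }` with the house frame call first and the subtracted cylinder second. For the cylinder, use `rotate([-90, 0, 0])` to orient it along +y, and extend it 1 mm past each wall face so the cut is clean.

difference() {
  house_frame();
  translate([1223, -1, 1938]) rotate([-90, 0, 0]) cylinder(h = 116, r = 118);
}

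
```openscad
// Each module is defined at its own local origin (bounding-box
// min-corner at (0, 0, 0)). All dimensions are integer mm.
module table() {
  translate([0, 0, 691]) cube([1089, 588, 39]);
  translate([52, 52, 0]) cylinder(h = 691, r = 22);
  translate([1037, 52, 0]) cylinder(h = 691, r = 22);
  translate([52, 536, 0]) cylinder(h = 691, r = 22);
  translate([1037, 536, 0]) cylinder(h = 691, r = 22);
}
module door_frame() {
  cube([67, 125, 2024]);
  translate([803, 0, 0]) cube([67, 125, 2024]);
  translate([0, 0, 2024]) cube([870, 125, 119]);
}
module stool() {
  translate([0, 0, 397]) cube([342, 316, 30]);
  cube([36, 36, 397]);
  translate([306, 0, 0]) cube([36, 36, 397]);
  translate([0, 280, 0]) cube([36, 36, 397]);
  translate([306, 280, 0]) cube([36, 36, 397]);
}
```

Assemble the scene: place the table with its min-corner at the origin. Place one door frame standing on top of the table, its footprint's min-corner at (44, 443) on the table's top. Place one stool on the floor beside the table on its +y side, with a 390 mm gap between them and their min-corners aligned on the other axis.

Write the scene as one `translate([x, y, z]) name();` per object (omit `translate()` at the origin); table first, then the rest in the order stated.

table();
translate([44, 443, 730]) door_frame();
translate([0, 978, 0]) stool();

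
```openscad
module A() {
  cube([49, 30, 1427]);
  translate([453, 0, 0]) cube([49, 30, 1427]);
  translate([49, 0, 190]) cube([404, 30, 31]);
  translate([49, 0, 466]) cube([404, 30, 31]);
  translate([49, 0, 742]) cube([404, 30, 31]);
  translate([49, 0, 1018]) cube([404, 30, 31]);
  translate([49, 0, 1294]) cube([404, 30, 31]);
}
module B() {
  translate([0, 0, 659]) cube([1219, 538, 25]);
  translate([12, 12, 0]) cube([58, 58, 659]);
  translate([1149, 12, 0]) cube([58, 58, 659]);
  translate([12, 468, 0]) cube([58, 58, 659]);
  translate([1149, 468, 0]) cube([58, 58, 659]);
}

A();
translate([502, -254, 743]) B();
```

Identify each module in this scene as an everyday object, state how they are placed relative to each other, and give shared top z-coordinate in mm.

Both tops at z = 1427 mm.

A is a ladder. B is a table. The table is beside the ladder with their tops flush at z = 1427. The shared top z-coordinate is 1427 mm.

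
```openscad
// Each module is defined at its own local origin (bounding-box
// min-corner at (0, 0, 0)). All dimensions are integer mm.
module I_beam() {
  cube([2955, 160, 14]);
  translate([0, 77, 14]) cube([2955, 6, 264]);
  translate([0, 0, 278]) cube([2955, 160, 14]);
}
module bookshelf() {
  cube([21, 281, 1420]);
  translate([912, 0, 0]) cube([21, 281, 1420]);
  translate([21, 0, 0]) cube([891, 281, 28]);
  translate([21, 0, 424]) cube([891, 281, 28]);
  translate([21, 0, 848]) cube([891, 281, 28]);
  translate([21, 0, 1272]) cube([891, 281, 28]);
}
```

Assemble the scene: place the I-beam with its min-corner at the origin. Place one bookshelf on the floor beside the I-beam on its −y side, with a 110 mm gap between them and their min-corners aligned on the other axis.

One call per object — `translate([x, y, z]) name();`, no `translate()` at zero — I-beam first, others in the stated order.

I_beam();
translate([0, -391, 0]) bookshelf();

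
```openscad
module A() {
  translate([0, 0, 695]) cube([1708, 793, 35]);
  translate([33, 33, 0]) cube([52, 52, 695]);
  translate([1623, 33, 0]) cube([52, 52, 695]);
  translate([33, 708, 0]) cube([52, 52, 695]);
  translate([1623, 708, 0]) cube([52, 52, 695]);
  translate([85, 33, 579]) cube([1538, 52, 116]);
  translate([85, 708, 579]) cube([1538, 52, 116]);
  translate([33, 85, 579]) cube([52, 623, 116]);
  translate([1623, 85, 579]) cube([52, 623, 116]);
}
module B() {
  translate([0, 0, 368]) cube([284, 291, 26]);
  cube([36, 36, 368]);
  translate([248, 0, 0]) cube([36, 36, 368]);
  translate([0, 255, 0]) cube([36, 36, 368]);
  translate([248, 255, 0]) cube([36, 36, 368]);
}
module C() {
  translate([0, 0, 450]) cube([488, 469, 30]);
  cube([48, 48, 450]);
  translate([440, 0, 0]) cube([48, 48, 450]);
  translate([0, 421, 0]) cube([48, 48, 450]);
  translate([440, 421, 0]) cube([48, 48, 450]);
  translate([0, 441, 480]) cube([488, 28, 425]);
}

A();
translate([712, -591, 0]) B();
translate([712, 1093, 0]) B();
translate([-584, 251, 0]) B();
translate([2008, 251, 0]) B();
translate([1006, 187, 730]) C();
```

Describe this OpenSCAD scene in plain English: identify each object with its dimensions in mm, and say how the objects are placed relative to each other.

A is a table: top 1708 mm (x) × 793 mm (y), 35 mm thick, upper face at z = 730 mm, on four 52×52 mm square legs, each inset 33 mm from the nearest pair of top edges, running from z = 0 to the bottom of the top. Four apron rails, 52 mm thick and 116 mm tall, run between adjacent legs with their top edges flush with the underside of the top and their outer faces flush with the legs' outer faces.

B is a four-legged stool. The seat is 284×291 mm, 26 mm thick, top at z = 394 mm. It stands on four square legs, each 36×36 mm in cross-section, from z = 0 to the seat underside, each flush with a corner of the seat.

C is a chair. The seat is a 488×469×30 mm slab with its top at z = 480 mm, on four 48×48 mm corner legs (flush with the seat edges, standing on z = 0). A flat backrest 28 mm thick, 425 mm tall, spans the full seat width and rises from the seat top along its +y edge, rear face flush with the rear of the seat.

Four stools sit around the table at the −y, +y, −x, +x sides. The chair is on top of the table.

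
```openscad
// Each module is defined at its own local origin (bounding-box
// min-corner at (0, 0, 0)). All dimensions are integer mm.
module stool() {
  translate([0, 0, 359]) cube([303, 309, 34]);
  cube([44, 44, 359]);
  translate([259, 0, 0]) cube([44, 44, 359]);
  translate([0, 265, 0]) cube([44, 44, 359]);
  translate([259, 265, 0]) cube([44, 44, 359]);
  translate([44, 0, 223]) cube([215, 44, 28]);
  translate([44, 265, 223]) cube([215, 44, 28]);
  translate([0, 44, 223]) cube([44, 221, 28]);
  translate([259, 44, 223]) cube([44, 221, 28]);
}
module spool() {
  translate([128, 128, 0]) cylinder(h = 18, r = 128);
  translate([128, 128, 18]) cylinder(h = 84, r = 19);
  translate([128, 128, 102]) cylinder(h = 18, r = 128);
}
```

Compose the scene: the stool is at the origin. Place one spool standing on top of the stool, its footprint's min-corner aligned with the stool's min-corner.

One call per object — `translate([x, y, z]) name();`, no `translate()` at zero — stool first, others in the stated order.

stool();
translate([0, 0, 393]) spool();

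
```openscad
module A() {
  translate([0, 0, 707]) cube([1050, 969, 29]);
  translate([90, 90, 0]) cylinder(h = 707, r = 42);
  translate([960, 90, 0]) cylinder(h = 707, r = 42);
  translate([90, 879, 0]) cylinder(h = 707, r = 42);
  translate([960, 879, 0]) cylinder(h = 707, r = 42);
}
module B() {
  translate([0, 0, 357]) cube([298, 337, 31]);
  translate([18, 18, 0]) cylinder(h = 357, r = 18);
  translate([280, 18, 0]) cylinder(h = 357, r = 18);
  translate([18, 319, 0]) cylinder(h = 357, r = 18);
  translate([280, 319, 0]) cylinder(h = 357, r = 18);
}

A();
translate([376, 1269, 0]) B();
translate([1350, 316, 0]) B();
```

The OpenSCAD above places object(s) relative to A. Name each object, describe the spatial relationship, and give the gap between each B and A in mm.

Each stool's nearest face is 300 mm from the table's bounding box.

A is a table. B is a stool. Two stools sit around the table at the +y, +x sides. The gap between each stool and the table is 300 mm.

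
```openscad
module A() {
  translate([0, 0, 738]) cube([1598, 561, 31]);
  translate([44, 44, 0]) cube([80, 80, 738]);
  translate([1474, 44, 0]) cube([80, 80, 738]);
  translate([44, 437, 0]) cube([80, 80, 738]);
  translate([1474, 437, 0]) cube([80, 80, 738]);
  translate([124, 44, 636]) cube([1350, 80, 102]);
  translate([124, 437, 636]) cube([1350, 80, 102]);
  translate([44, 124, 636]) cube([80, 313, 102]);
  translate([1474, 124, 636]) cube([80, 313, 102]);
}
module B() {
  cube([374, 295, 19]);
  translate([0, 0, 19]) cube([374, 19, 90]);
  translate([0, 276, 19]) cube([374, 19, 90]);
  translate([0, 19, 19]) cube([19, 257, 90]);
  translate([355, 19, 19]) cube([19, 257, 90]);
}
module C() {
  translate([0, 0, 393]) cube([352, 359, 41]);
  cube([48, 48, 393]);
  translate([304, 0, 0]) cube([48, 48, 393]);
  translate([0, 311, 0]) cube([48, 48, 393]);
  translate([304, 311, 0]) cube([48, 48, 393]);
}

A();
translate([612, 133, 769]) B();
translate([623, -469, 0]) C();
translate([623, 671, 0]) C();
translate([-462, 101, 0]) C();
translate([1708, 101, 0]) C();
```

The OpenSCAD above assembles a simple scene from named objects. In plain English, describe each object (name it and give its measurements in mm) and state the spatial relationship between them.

A is a table: top 1598 mm (x) × 561 mm (y), 31 mm thick, upper face at z = 769 mm, on four 80×80 mm square legs, each inset 44 mm from the nearest pair of top edges, running from z = 0 to the bottom of the top. Four apron rails, 80 mm thick and 102 mm tall, run between adjacent legs with their top edges flush with the underside of the top and their outer faces flush with the legs' outer faces.

B is an open storage box with external size 374×295×109 mm and wall thickness 19 mm (the base is also 19 mm thick). The base covers the whole footprint; the four walls stand on the base, with the y-facing walls full-width and the x-facing walls fitting between their inner faces.

C is a simple wooden stool: a rectangular seat 352 mm (x) by 359 mm (y), 41 mm thick, top face at z = 434 mm, on four square legs, each 48×48 mm in cross-section. The legs rest on z = 0, each flush with a corner of the seat.

The open box is on top of the table, centred. Four stools sit around the table at the −y, +y, −x, +x sides.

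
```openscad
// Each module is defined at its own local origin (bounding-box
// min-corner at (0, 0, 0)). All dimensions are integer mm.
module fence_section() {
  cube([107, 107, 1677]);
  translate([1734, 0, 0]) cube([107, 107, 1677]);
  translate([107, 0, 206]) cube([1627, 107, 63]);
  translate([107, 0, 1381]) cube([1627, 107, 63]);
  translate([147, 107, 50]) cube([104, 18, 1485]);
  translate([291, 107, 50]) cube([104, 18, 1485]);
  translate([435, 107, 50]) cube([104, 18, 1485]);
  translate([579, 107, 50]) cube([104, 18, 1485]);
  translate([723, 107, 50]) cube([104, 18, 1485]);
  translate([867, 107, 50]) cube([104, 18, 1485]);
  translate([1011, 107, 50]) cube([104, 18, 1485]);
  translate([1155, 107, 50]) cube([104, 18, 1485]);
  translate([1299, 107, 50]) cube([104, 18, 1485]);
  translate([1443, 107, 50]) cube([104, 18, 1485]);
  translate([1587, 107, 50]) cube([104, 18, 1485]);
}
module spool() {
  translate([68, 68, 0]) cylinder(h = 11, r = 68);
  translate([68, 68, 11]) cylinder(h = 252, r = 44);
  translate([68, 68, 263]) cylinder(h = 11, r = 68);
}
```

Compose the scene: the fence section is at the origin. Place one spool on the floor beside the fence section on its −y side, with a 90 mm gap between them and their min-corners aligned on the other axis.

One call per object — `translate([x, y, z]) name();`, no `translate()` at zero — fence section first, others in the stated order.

fence_section();
translate([0, -226, 0]) spool();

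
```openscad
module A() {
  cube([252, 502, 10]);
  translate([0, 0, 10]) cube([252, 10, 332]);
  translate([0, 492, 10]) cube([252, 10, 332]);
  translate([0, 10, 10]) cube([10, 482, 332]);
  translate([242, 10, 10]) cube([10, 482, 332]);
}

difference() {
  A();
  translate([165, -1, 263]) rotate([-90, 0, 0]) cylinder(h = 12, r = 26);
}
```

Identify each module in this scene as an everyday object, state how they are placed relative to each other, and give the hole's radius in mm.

The subtracted cylinder has r = 26 mm.

A is an open box. The open box has a circular hole through its front wall. The hole's radius is 26 mm.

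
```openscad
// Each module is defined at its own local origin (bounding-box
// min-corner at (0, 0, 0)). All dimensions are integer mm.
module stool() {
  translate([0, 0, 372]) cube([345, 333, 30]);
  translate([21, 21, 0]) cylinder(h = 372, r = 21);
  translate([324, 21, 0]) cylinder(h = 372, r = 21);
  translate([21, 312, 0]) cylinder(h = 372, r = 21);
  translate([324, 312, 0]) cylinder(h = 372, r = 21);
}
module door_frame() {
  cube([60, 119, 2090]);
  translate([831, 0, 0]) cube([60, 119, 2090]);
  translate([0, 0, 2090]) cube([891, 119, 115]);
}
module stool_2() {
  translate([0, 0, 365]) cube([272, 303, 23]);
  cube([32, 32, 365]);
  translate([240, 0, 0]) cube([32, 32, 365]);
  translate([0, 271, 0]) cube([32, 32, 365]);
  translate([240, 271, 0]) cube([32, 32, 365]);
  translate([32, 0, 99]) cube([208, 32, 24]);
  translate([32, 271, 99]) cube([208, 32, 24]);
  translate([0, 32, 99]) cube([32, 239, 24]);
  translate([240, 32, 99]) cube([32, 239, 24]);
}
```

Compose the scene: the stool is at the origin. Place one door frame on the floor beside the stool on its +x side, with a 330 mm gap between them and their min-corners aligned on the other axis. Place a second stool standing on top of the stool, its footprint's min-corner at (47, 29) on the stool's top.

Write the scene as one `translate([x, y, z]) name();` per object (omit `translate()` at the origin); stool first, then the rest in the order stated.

stool();
translate([675, 0, 0]) door_frame();
translate([47, 29, 402]) stool_2();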